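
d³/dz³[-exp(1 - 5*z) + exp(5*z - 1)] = (125*exp(10*z - 2) + 125)*exp(1 - 5*z)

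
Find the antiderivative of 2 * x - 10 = x^2 - 10*x + C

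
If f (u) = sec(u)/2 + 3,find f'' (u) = tan(u)^2*sec(u) + sec(u)/2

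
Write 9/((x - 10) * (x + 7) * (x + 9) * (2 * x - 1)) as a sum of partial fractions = -24/(1805*(2*x - 1)) - 9/(722*(x + 9)) + 3/(170*(x + 7)) + 9/(6137*(x - 10))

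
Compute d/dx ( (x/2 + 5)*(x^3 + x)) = 2*x^3 + 15*x^2 + x + 5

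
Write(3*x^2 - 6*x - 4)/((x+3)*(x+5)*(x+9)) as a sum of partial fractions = 293/(24*(x + 9)) - 101/(8*(x + 5)) + 41/(12*(x + 3))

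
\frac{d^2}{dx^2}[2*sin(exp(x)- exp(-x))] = 2*(-exp(4*x)*sin(exp(x) - exp(-x)) + exp(3*x)*cos(exp(x) - exp(-x)) - 2*exp(2*x)*sin(exp(x) - exp(-x)) - exp(x)*cos(exp(x) - exp(-x)) - sin(exp(x) - exp(-x)))*exp(-2*x)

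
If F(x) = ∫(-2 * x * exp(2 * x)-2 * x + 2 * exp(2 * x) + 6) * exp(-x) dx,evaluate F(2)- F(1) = -2*E + 2*exp(-1)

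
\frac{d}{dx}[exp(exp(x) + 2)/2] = exp(x + exp(x) + 2)/2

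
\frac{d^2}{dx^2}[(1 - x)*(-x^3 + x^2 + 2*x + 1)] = 12*x^2 - 12*x - 2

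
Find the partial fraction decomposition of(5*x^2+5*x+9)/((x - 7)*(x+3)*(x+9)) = 123/(32*(x + 9)) - 13/(20*(x + 3)) + 289/(160*(x - 7))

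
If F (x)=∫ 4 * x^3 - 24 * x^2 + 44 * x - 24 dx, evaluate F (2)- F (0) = -8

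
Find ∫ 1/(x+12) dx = log(x/4 + 3) + C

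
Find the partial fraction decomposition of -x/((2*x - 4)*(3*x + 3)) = -1/(18*(x + 1)) - 1/(9*(x - 2))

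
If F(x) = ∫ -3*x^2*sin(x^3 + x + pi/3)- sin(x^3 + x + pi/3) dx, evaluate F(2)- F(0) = -1/2 + cos(pi/3 + 10)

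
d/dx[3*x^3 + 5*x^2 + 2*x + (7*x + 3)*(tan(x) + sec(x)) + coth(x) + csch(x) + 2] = 9*x^2 + 7*x*tan(x)^2 + 7*x*tan(x)*sec(x) + 17*x + 3*tan(x)^2 + 3*tan(x)*sec(x) + 7*tan(x) + 7*sec(x) + 5 - cosh(x)/sinh(x)^2 - 1/sinh(x)^2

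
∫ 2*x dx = x^2 + C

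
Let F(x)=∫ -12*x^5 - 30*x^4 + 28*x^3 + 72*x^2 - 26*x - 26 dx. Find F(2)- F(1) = -104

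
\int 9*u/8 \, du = 9*u^2/16 + C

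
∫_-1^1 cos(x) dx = 2*sin(1)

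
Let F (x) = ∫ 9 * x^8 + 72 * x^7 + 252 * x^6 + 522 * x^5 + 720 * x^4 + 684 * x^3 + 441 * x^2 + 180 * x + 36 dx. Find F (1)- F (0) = 721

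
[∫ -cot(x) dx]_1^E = -log(csc(1)) + log(csc(E))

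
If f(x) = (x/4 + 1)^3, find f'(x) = 3*x^2/64 + 3*x/8 + 3/4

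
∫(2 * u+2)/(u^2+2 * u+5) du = log((u + 1)^2 + 4) + C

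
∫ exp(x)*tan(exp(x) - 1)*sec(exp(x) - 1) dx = sec(exp(x) - 1) + C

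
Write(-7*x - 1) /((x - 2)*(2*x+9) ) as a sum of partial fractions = -61/(13*(2*x + 9)) - 15/(13*(x - 2))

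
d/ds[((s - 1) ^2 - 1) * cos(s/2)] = -s^2*sin(s/2)/2 + s*sin(s/2) + 2*s*cos(s/2) - 2*cos(s/2)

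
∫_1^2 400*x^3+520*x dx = 2280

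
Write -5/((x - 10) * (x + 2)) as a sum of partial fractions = 5/(12*(x + 2)) - 5/(12*(x - 10))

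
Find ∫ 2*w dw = w^2 + C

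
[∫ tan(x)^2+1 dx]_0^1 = tan(1)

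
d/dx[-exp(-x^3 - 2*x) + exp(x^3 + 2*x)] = (3*x^2*exp(2*x^3 + 4*x) + 3*x^2 + 2*exp(2*x^3 + 4*x) + 2)*exp(-x^3 - 2*x)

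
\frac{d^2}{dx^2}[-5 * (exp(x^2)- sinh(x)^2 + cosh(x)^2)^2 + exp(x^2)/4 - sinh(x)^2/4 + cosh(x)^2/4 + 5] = -(80*x^2*exp(x^2) + 39*x^2 + 20*exp(x^2) + 39/2)*exp(x^2)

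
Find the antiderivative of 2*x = x^2 + C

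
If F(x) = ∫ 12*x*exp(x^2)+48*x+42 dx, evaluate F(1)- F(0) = 6*E + 60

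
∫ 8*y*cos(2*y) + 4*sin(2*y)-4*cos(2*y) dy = (4*y - 2)*sin(2*y) + C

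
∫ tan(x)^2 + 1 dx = tan(x) + C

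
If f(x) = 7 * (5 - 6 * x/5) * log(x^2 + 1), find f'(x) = (-42*x^2*log(x^2 + 1) - 84*x^2 + 350*x - 42*log(x^2 + 1))/(5*x^2 + 5)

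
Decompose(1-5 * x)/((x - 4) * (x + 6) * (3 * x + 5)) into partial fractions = -84/(221*(3*x + 5)) + 31/(130*(x + 6)) - 19/(170*(x - 4))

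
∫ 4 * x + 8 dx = 2*x^2 + 8*x + C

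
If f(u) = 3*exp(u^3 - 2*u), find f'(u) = 9*u^2*exp(u^3 - 2*u) - 6*exp(u^3 - 2*u)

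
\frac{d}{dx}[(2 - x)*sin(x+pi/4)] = -x*cos(x + pi/4) - sin(x + pi/4) + 2*cos(x + pi/4)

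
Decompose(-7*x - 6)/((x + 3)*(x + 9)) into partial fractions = -19/(2*(x + 9)) + 5/(2*(x + 3))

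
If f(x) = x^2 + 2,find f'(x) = 2*x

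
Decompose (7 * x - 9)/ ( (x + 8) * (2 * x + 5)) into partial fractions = -53/(11*(2*x + 5)) + 65/(11*(x + 8))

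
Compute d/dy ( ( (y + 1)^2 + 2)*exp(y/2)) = y^2*exp(y/2)/2 + 3*y*exp(y/2) + 7*exp(y/2)/2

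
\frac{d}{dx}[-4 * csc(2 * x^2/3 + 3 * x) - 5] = 8*(4*x/3 + 3)*cos(x*(2*x/3 + 3))/(1 - cos(2*x*(2*x/3 + 3)))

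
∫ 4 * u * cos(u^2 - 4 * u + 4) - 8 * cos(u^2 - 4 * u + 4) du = 2*sin((u - 2)^2) + C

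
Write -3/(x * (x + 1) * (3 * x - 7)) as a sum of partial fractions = -27/(70*(3*x - 7)) - 3/(10*(x + 1)) + 3/(7*x)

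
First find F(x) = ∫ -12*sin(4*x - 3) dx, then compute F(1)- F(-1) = -3*cos(7) + 3*cos(1)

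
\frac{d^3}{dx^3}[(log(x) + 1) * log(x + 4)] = (2*x^3*log(x) + 2*x^3*log(x + 4) - 4*x^3 + 24*x^2*log(x + 4) - 36*x^2 + 96*x*log(x + 4) - 48*x + 128*log(x + 4))/(x^6 + 12*x^5 + 48*x^4 + 64*x^3)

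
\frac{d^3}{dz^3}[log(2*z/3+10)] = 2/(z^3 + 45*z^2 + 675*z + 3375)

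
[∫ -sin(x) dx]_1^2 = -cos(1) + cos(2)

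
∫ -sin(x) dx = cos(x) + C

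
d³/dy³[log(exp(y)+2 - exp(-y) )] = (-2*exp(5*y) + 12*exp(4*y) + 12*exp(2*y) + 2*exp(y))/(exp(6*y) + 6*exp(5*y) + 9*exp(4*y) - 4*exp(3*y) - 9*exp(2*y) + 6*exp(y) - 1)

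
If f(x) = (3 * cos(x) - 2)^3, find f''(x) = -225*cos(x)/4 + 108*cos(2*x) - 243*cos(3*x)/4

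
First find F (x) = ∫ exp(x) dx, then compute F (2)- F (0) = -1 + exp(2)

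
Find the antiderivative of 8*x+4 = 4*x^2 + 4*x + C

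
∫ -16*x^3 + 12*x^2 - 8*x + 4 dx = -4*x^4 + 4*x^3 - 4*x^2 + 4*x + C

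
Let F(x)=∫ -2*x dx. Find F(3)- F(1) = -8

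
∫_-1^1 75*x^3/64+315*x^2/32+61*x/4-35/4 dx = -175/16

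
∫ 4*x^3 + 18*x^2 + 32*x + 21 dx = x^4 + 6*x^3 + 16*x^2 + 21*x + C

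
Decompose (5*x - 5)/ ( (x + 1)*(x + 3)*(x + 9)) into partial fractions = -25/(24*(x + 9)) + 5/(3*(x + 3)) - 5/(8*(x + 1))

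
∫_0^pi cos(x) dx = 0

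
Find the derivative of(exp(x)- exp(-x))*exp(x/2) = (3*exp(5*x/2) + exp(x/2))*exp(-x)/2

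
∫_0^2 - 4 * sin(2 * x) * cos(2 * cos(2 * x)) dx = sin(2*cos(4)) - sin(2)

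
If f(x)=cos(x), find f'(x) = -sin(x)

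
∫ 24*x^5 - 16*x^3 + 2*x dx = 4*x^6 - 4*x^4 + x^2 + C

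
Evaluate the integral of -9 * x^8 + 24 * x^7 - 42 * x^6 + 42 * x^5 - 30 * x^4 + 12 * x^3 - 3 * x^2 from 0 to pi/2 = (-pi^3/8 - pi/2 + pi^2/4)^3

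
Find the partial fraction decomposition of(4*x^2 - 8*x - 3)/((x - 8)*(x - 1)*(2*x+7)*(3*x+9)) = -592/(621*(2*x + 7)) + 19/(44*(x + 3)) + 1/(108*(x - 1)) + 9/(253*(x - 8))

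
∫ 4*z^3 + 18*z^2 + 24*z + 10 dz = z^4 + 6*z^3 + 12*z^2 + 10*z + C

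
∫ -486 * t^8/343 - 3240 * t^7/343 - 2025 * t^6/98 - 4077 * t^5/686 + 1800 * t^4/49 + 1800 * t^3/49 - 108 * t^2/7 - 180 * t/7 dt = -54*t^9/343 - 405*t^8/343 - 2025*t^7/686 - 1359*t^6/1372 + 360*t^5/49 + 450*t^4/49 - 36*t^3/7 - 90*t^2/7 + C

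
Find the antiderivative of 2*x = x^2 + C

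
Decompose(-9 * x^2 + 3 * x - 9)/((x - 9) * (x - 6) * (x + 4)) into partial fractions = -33/(26*(x + 4)) + 21/(2*(x - 6)) - 237/(13*(x - 9))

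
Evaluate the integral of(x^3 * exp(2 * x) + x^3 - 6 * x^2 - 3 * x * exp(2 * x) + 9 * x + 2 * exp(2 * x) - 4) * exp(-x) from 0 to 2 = -exp(-2) + exp(2)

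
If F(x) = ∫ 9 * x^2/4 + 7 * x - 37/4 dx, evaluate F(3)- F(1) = 29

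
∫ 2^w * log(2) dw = 2^w + C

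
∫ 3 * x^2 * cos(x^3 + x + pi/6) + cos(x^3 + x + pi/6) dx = sin(x^3 + x + pi/6) + C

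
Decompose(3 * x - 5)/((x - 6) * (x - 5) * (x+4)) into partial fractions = -17/(90*(x + 4)) - 10/(9*(x - 5)) + 13/(10*(x - 6))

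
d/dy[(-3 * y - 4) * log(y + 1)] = (-3*y*log(y + 1) - 3*y - 3*log(y + 1) - 4)/(y + 1)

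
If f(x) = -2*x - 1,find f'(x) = -2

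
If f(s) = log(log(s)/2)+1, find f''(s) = (-log(s) - 1)/(s^2*log(s)^2)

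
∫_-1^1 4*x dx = 0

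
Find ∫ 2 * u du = u^2 + C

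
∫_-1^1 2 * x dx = 0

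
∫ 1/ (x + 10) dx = log(x/2 + 5) + C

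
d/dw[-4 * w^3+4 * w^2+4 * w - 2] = -12*w^2 + 8*w + 4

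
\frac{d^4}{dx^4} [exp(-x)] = exp(-x)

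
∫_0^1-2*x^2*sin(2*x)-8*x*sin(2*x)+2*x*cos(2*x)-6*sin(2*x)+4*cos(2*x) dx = 8*cos(2) - 3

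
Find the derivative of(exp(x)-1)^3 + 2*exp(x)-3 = 3*exp(3*x) - 6*exp(2*x) + 5*exp(x)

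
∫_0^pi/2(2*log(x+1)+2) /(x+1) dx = -1 + (log(1 + pi/2) + 1)^2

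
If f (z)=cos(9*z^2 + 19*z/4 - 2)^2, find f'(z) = -(18*z + 19/4)*sin(18*z^2 + 19*z/2 - 4)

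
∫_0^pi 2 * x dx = pi^2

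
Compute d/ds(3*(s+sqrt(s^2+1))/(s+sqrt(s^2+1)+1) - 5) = (3*s + 3*sqrt(s^2 + 1))/(2*s^3 + 2*s^2*sqrt(s^2 + 1) + 2*s^2 + 2*s*sqrt(s^2 + 1) + 2*s + 2*sqrt(s^2 + 1) + 2)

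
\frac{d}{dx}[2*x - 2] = 2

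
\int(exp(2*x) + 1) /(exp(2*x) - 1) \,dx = log(sinh(x)) + C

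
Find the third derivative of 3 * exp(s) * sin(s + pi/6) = 6*sqrt(2)*exp(s)*cos(s + 5*pi/12)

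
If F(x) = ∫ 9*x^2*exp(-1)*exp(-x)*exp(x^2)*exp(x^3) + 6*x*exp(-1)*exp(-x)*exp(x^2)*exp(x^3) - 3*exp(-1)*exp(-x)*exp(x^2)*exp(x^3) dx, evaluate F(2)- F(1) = -3 + 3*exp(9)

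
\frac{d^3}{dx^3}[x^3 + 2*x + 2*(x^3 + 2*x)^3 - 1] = 1008*x^6 + 2520*x^4 + 1440*x^2 + 102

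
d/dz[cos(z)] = -sin(z)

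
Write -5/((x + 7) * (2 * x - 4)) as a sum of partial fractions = 5/(18*(x + 7)) - 5/(18*(x - 2))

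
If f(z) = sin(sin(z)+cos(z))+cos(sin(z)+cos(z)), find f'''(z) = 2*(2*sin(z)*cos(z)*cos(sqrt(2)*sin(z + pi/4) + pi/4) + 3*sqrt(2)*sin(z + pi/4)*sin(sqrt(2)*sin(z + pi/4) + pi/4) - 2*cos(sqrt(2)*sin(z + pi/4) + pi/4))*cos(z + pi/4)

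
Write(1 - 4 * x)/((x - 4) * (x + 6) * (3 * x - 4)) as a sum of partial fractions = 39/(176*(3*x - 4)) + 5/(44*(x + 6)) - 3/(16*(x - 4))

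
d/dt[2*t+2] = 2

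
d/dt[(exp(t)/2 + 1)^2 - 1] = exp(2*t)/2 + exp(t)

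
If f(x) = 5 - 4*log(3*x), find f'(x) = -4/x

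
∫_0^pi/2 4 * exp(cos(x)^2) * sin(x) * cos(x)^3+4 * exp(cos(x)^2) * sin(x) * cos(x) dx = 2*E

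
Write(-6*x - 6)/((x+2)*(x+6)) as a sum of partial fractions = -15/(2*(x + 6)) + 3/(2*(x + 2))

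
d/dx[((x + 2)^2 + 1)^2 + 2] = 4*x^3 + 24*x^2 + 52*x + 40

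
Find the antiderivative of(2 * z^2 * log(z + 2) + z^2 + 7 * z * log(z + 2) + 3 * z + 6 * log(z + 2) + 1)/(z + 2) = (z^2 + 3*z + 1)*log(z + 2) + C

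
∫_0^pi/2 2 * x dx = pi^2/4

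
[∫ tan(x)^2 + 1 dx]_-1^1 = 2*tan(1)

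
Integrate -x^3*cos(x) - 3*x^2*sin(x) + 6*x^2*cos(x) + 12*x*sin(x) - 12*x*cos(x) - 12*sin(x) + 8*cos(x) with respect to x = -(x - 2)^3*sin(x) + C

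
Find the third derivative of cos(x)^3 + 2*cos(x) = (23 - 27*sin(x)^2)*sin(x)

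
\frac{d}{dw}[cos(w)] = -sin(w)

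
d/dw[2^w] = 2^w*log(2)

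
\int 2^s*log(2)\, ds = 2^s + C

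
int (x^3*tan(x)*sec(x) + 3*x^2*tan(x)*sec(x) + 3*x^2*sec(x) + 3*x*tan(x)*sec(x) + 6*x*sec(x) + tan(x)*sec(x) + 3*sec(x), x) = (x + 1)^3*sec(x) + C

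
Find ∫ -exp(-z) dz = exp(-z) + C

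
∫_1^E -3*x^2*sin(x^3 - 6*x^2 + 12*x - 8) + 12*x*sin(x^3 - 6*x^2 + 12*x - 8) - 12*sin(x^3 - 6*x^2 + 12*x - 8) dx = -cos(1) + cos((-2 + E)^3)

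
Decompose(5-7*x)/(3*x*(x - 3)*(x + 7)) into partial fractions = 9/(35*(x + 7)) - 8/(45*(x - 3)) - 5/(63*x)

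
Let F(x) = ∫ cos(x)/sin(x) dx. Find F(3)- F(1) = log(sin(3)) - log(sin(1))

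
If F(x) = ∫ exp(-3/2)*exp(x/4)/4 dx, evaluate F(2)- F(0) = -exp(-3/2) + exp(-1)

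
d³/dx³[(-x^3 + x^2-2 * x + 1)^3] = -504*x^6 + 1008*x^5 - 1890*x^4 + 1920*x^3 - 1440*x^2 + 648*x - 138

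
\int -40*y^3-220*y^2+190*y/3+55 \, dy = -10*y^4 - 220*y^3/3 + 95*y^2/3 + 55*y + C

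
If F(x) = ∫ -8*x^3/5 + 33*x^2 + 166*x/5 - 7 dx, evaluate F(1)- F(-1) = 8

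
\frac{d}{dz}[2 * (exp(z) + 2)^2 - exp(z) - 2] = 4*exp(2*z) + 7*exp(z)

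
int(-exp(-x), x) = exp(-x) + C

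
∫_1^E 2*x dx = -1 + exp(2)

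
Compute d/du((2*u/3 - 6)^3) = 8*u^2/9 - 16*u + 72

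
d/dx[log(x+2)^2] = 2*log(x + 2)/(x + 2)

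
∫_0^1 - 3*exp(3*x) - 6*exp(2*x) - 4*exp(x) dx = -(1 + E)^3 - E + 9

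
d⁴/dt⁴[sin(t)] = sin(t)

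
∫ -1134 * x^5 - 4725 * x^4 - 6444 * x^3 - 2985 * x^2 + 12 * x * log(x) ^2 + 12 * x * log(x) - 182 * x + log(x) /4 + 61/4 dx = x*(-756*x^5 - 3780*x^4 - 6444*x^3 - 3980*x^2 + 24*x*log(x)^2 - 364*x + log(x) + 60)/4 + C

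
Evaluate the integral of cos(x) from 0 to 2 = sin(2)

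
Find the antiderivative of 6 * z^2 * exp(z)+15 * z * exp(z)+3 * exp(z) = 3*z*(2*z + 1)*exp(z) + C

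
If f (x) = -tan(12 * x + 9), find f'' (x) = -288*tan(12*x + 9)^3 - 288*tan(12*x + 9)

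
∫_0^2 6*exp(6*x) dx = -1 + exp(12)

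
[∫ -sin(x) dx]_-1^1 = 0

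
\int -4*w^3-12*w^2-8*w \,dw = -w^4 - 4*w^3 - 4*w^2 + C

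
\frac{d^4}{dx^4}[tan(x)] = 24*tan(x)^5 + 40*tan(x)^3 + 16*tan(x)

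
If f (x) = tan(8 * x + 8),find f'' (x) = 128*tan(8*x + 8)^3 + 128*tan(8*x + 8)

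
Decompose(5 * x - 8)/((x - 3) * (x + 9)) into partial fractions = 53/(12*(x + 9)) + 7/(12*(x - 3))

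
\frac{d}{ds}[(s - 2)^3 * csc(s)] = (s - 2)^2*(-s*cos(s)/sin(s) + 3 + 2*cos(s)/sin(s))/sin(s)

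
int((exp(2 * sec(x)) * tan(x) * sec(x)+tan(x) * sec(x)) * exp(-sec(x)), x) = 2*sinh(1/cos(x)) + C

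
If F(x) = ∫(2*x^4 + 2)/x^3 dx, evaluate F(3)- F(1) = 80/9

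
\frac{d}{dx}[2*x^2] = 4*x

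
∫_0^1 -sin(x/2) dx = -2 + 2*cos(1/2)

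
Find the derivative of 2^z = 2^z*log(2)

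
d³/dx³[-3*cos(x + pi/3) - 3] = -3*sin(x + pi/3)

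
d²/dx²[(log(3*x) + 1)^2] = (-2*log(x) - 2*log(3))/x^2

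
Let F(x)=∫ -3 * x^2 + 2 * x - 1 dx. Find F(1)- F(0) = -1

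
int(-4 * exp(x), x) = -4*exp(x) + C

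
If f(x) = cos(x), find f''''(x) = cos(x)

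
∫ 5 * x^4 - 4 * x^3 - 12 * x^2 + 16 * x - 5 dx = x^5 - x^4 - 4*x^3 + 8*x^2 - 5*x + C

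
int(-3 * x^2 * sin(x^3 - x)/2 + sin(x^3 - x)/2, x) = cos(x^3 - x)/2 + C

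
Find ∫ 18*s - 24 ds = 9*s^2 - 24*s + C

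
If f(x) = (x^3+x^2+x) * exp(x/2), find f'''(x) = x^3*exp(x/2)/8 + 19*x^2*exp(x/2)/8 + 85*x*exp(x/2)/8 + 39*exp(x/2)/4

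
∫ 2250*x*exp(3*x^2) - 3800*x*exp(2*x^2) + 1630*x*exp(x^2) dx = (375*exp(2*x^2) - 950*exp(x^2) + 815)*exp(x^2) + C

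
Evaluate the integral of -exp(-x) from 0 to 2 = -1 + exp(-2)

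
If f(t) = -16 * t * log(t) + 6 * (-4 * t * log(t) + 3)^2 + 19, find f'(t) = 192*t*log(t)^2 + 192*t*log(t) - 160*log(t) - 160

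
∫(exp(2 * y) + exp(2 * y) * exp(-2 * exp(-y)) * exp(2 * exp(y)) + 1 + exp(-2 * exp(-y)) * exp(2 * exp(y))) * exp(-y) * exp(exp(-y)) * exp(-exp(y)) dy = 2*sinh(2*sinh(y)) + C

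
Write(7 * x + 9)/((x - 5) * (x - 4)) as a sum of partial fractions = -37/(x - 4) + 44/(x - 5)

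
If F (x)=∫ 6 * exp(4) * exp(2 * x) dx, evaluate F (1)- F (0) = -3*exp(4) + 3*exp(6)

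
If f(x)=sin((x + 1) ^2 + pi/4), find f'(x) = 2*x*cos(x^2 + 2*x + pi/4 + 1) + 2*cos(x^2 + 2*x + pi/4 + 1)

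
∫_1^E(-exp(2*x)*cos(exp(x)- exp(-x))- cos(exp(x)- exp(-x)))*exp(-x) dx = sin(-exp(E) + exp(-E)) + sin(E - exp(-1))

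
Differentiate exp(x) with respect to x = exp(x)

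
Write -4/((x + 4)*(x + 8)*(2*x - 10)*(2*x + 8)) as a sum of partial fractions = 1/(208*(x + 8)) - 5/(1296*(x + 4)) + 1/(36*(x + 4)^2) - 1/(1053*(x - 5))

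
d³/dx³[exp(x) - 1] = exp(x)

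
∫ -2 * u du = -u^2 + C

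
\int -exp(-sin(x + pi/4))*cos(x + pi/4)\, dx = exp(-sin(x + pi/4)) + C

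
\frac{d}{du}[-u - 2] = -1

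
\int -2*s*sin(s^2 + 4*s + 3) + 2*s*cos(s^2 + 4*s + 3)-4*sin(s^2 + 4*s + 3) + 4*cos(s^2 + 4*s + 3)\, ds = sin((s + 2)^2 - 1) + cos((s + 2)^2 - 1) + C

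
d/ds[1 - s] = -1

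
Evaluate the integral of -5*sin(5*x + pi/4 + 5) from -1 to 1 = -sqrt(2)/2 + cos(pi/4 + 10)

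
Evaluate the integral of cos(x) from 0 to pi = 0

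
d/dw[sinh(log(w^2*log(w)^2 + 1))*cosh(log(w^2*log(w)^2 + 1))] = 2*w*(log(w) + 1)*log(w)*cosh(2*log(w^2*log(w)^2 + 1))/(w^2*log(w)^2 + 1)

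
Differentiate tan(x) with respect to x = cos(x)^(-2)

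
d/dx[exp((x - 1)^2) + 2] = 2*x*exp(x^2 - 2*x + 1) - 2*exp(x^2 - 2*x + 1)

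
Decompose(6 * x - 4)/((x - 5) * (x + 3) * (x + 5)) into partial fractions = -17/(10*(x + 5)) + 11/(8*(x + 3)) + 13/(40*(x - 5))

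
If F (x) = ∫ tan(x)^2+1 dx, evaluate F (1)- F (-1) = 2*tan(1)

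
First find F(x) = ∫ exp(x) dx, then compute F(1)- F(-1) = E - exp(-1)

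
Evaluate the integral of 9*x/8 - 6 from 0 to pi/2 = -16 + (-4 + 3*pi/8)^2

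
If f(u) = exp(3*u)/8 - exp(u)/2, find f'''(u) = 27*exp(3*u)/8 - exp(u)/2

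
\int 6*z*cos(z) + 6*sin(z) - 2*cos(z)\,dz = (6*z - 2)*sin(z) + C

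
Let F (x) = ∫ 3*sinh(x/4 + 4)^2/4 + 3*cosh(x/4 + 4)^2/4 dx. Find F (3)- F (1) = -3*sinh(17/2)/2 + 3*sinh(19/2)/2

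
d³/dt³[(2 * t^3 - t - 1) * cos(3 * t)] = 54*t^3*sin(3*t) - 162*t^2*cos(3*t) - 135*t*sin(3*t) - 27*sin(3*t) + 39*cos(3*t)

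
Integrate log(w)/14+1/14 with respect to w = w*log(w)/14 + C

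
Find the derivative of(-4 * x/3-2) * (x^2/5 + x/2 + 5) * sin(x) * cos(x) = -4*x^3*cos(2*x)/15 - 2*x^2*sin(2*x)/5 - 16*x^2*cos(2*x)/15 - 16*x*sin(2*x)/15 - 23*x*cos(2*x)/3 - 23*sin(2*x)/6 - 10*cos(2*x)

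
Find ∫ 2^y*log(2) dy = 2^y + C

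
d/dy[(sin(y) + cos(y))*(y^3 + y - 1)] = -y^3*sin(y) + y^3*cos(y) + 3*y^2*sin(y) + 3*y^2*cos(y) - y*sin(y) + y*cos(y) + 2*sin(y)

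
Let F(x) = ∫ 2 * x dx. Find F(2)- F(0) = 4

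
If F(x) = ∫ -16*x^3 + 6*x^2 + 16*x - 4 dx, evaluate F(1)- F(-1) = -4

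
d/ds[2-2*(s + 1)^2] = -4*s - 4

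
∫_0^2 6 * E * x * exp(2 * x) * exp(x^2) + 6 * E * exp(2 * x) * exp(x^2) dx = -3*E + 3*exp(9)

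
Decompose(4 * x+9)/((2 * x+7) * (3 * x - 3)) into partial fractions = 10/(27*(2*x + 7)) + 13/(27*(x - 1))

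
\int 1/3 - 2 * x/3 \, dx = -x^2/3 + x/3 + C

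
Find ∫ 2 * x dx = x^2 + C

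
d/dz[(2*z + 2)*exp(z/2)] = z*exp(z/2) + 3*exp(z/2)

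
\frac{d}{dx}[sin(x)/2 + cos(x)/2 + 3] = -sin(x)/2 + cos(x)/2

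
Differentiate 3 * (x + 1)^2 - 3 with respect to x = 6*x + 6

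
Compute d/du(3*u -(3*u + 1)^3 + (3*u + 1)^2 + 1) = -81*u^2 - 36*u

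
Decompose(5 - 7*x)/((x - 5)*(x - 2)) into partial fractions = 3/(x - 2) - 10/(x - 5)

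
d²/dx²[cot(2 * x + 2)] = 8*cos(2*x + 2)/sin(2*x + 2)^3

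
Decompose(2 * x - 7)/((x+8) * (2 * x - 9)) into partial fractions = 4/(25*(2*x - 9)) + 23/(25*(x + 8))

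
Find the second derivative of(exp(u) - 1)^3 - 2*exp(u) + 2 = 9*exp(3*u) - 12*exp(2*u) + exp(u)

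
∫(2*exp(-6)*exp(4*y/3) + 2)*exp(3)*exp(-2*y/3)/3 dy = 2*sinh(2*y/3 - 3) + C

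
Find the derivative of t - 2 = 1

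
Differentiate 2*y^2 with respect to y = 4*y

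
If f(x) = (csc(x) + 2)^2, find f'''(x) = 4*(1 + 2/sin(x) - 6/sin(x)^2 - 6/sin(x)^3)*cos(x)/sin(x)^2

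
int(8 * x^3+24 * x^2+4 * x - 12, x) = 2*x^4 + 8*x^3 + 2*x^2 - 12*x + C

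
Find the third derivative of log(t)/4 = 1/(2*t^3)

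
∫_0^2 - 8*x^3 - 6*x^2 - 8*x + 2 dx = -60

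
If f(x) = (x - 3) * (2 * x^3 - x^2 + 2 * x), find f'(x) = 8*x^3 - 21*x^2 + 10*x - 6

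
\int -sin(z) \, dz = cos(z) + C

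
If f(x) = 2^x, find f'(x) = 2^x*log(2)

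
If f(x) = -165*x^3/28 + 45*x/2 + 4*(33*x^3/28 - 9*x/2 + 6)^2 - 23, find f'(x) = 3267*x^5/98 - 1188*x^3/7 + 4257*x^2/28 + 162*x - 387/2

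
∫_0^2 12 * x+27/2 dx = 51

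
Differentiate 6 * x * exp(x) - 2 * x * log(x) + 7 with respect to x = 6*x*exp(x) + 6*exp(x) - 2*log(x) - 2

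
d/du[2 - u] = -1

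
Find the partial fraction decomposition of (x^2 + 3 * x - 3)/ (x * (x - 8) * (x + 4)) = 1/(48*(x + 4)) + 85/(96*(x - 8)) + 3/(32*x)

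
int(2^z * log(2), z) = 2^z + C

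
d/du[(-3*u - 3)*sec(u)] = -3*u*tan(u)*sec(u) - 3*tan(u)*sec(u) - 3*sec(u)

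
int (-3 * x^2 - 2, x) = -x^3 - 2*x + C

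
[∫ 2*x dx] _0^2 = 4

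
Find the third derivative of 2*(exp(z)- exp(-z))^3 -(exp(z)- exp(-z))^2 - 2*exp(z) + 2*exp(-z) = (54*exp(6*z) - 8*exp(5*z) - 8*exp(4*z) - 8*exp(2*z) + 8*exp(z) + 54)*exp(-3*z)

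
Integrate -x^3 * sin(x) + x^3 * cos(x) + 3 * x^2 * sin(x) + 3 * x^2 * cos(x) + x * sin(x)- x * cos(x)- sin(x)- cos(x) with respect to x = sqrt(2)*x*(x^2 - 1)*sin(x + pi/4) + C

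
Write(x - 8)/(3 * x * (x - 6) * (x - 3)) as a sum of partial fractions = 5/(27*(x - 3)) - 1/(27*(x - 6)) - 4/(27*x)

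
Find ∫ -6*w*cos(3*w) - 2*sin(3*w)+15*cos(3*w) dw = (5 - 2*w)*sin(3*w) + C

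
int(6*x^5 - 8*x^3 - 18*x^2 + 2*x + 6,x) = x^6 - 2*x^4 - 6*x^3 + x^2 + 6*x + C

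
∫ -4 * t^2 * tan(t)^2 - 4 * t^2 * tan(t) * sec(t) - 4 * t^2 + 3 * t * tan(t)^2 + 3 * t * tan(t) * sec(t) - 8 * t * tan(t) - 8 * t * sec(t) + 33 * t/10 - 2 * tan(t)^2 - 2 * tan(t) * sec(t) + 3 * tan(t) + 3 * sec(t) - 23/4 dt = 3*t^2/20 - 15*t/4 - (tan(t) + sec(t))*(4*t^2 - 3*t + 2) + C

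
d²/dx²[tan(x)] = 2*sin(x)/cos(x)^3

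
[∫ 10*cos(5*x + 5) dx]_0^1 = 2*sin(10) - 2*sin(5)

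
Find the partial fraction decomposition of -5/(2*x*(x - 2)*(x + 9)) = -5/(198*(x + 9)) - 5/(44*(x - 2)) + 5/(36*x)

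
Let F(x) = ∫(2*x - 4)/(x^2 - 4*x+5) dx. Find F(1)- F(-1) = -log(10) + log(2)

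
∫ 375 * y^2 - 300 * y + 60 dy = 125*y^3 - 150*y^2 + 60*y + C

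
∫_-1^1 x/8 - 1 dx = -2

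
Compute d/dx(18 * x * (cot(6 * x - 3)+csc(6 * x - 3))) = -108*x*cot(6*x - 3)^2 - 108*x*cot(6*x - 3)*csc(6*x - 3) - 108*x + 18*cot(6*x - 3) + 18*csc(6*x - 3)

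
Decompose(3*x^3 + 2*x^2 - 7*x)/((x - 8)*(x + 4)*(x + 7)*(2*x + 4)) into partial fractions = 49/(25*(x + 7)) - 11/(12*(x + 4)) + 1/(100*(x + 2)) + 67/(150*(x - 8))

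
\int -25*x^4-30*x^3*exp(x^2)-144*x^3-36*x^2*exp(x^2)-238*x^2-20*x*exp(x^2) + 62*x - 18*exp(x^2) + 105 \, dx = -(15*x^2 + 18*x - 5)*(x^3 + 6*x^2 + 9*x + 3*exp(x^2) - 15)/3 + C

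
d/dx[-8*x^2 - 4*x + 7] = -16*x - 4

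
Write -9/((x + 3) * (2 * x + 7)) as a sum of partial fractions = 18/(2*x + 7) - 9/(x + 3)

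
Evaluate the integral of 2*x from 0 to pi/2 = pi^2/4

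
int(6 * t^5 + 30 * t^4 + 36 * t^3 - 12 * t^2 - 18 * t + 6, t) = t^6 + 6*t^5 + 9*t^4 - 4*t^3 - 9*t^2 + 6*t + C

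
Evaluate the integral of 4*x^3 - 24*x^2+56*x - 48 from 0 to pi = -36 + ((-2 + pi)^2 + 2)^2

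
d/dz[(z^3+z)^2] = 6*z^5 + 8*z^3 + 2*z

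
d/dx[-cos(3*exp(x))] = 3*exp(x)*sin(3*exp(x))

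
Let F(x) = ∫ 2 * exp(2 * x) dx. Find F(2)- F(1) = -exp(2) + exp(4)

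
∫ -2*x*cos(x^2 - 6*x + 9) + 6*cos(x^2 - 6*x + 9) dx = -sin((x - 3)^2) + C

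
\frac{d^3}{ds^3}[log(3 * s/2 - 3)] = 2/(s^3 - 6*s^2 + 12*s - 8)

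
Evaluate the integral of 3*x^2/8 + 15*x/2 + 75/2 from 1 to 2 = 397/8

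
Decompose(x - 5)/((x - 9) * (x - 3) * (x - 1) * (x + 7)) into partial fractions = 3/(320*(x + 7)) - 1/(32*(x - 1)) + 1/(60*(x - 3)) + 1/(192*(x - 9))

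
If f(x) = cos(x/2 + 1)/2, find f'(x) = -sin(x/2 + 1)/4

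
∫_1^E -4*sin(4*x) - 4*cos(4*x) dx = sin(4) + cos(4*E) - cos(4) - sin(4*E)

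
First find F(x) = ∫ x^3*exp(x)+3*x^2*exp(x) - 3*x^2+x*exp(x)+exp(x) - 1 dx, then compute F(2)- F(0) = -10 + 10*exp(2)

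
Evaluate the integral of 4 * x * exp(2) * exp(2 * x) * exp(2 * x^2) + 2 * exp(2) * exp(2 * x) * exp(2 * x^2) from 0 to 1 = -exp(2) + exp(6)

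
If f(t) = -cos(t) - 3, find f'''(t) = -sin(t)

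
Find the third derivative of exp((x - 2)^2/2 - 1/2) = x^3*exp(x^2/2 - 2*x + 3/2) - 6*x^2*exp(x^2/2 - 2*x + 3/2) + 15*x*exp(x^2/2 - 2*x + 3/2) - 14*exp(x^2/2 - 2*x + 3/2)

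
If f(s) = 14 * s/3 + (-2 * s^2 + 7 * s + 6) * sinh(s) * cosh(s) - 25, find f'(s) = -2*s^2*cosh(2*s) - 2*s*sinh(2*s) + 7*s*cosh(2*s) + 7*sinh(2*s)/2 + 6*cosh(2*s) + 14/3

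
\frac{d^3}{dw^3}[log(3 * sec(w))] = 2*sin(w)/cos(w)^3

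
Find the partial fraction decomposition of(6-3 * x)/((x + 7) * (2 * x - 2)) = -27/(16*(x + 7)) + 3/(16*(x - 1))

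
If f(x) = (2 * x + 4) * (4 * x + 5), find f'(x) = 16*x + 26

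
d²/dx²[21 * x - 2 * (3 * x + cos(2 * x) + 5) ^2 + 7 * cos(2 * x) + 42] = 48*x*cos(2*x) + 32*(1 - cos(2*x))^2 + 48*sin(2*x) + 116*cos(2*x) - 84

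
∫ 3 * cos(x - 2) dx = 3*sin(x - 2) + C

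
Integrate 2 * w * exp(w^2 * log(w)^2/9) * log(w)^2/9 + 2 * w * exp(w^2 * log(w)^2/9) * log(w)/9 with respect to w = exp(w^2*log(w)^2/9) + C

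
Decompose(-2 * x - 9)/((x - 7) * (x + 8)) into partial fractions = -7/(15*(x + 8)) - 23/(15*(x - 7))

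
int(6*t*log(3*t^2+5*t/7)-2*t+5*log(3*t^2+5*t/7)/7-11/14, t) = t*(-56*t + 2*(21*t + 5)*log(t*(21*t + 5)/7) - 21)/14 + C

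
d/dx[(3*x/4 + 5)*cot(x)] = -3*x/(4*sin(x)^2) + 3/(4*tan(x)) - 5/sin(x)^2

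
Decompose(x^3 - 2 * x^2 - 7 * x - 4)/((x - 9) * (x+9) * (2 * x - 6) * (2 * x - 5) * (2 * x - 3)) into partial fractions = 25/(756*(2*x - 3)) - 147/(1196*(2*x - 5)) - 52/(13041*(x + 9)) + 1/(27*(x - 3)) + 25/(2106*(x - 9))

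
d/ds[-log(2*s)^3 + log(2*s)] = (-3*log(s)^2 - 6*log(2)*log(s) - 3*log(2)^2 + 1)/s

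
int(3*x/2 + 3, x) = 3*x^2/4 + 3*x + C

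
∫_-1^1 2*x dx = 0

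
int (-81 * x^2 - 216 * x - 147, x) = -27*x^3 - 108*x^2 - 147*x + C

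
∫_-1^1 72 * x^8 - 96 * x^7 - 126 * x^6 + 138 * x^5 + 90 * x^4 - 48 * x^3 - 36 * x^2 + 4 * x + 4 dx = 0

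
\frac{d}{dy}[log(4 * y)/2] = 1/(2*y)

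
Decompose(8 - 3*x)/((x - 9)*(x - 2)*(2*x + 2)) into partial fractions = 11/(60*(x + 1)) - 1/(21*(x - 2)) - 19/(140*(x - 9))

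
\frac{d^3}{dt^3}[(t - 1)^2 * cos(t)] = t^2*sin(t) - 2*t*sin(t) - 6*t*cos(t) - 5*sin(t) + 6*cos(t)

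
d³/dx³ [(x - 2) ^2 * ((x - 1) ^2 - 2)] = 24*x - 36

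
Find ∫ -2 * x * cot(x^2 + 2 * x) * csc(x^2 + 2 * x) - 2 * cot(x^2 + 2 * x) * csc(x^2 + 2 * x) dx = csc(x*(x + 2)) + C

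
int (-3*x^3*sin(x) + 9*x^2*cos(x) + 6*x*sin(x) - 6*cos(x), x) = 3*x*(x^2 - 2)*cos(x) + C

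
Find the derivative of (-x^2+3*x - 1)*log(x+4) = (-2*x^2*log(x + 4) - x^2 - 5*x*log(x + 4) + 3*x + 12*log(x + 4) - 1)/(x + 4)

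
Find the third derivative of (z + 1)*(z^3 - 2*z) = 24*z + 6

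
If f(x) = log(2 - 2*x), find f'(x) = 1/(x - 1)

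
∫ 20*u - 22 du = 10*u^2 - 22*u + C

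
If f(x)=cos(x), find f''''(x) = cos(x)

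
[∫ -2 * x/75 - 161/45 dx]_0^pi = -3*(pi/15 + 9)^2 + pi/45 + 243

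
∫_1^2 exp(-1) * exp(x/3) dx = -3*exp(-2/3) + 3*exp(-1/3)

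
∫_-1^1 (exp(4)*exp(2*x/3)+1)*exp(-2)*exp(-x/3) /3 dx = -exp(5/3) - exp(-7/3) + exp(-5/3) + exp(7/3)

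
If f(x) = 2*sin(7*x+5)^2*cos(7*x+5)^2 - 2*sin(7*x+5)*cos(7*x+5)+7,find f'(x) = 7*sin(28*x + 20) - 14*cos(14*x + 10)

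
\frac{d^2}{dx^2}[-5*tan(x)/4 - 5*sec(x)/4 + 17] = 5*(-2*sin(x)/cos(x)^2 + 1 - 2/cos(x)^2)/(4*cos(x))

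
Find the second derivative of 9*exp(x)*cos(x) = -18*exp(x)*sin(x)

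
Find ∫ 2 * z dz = z^2 + C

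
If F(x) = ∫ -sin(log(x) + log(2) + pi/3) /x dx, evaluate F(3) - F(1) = cos(pi/3 + log(6)) - cos(log(2) + pi/3)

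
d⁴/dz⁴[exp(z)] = exp(z)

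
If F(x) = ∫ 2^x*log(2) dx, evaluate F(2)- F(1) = 2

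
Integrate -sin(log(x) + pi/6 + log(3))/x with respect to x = cos(log(3*x) + pi/6) + C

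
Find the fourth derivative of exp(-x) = exp(-x)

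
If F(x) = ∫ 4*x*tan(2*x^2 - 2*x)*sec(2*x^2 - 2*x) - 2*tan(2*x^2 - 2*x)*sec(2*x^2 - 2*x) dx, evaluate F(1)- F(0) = 0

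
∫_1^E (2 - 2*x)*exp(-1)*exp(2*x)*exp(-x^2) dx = -1 + exp(-(-1 + E)^2)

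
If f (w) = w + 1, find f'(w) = 1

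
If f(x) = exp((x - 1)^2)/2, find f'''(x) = 4*x^3*exp(x^2 - 2*x + 1) - 12*x^2*exp(x^2 - 2*x + 1) + 18*x*exp(x^2 - 2*x + 1) - 10*exp(x^2 - 2*x + 1)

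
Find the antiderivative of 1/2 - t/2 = -t^2/4 + t/2 + C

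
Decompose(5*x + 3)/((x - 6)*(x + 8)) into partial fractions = 37/(14*(x + 8)) + 33/(14*(x - 6))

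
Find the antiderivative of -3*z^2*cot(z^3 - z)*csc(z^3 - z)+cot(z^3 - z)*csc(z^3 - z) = csc(z^3 - z) + C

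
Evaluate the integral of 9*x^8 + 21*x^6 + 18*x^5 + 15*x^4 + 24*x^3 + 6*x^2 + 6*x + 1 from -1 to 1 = 20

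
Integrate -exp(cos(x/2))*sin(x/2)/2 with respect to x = exp(cos(x/2)) + C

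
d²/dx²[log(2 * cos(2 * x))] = -4/cos(2*x)^2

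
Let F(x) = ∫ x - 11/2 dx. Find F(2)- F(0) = -9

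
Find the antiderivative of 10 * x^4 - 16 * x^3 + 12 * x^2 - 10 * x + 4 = 2*x^5 - 4*x^4 + 4*x^3 - 5*x^2 + 4*x + C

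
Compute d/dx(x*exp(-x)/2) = (1 - x)*exp(-x)/2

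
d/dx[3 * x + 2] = 3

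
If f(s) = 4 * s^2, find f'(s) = 8*s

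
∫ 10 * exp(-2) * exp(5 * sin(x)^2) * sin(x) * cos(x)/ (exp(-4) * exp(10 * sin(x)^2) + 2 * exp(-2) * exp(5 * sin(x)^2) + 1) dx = exp(5*sin(x)^2)/(exp(5*sin(x)^2) + exp(2)) + C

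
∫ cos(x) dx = sin(x) + C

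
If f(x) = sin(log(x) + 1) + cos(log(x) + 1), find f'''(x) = 2*(sin(log(x) + 1) + 2*cos(log(x) + 1))/x^3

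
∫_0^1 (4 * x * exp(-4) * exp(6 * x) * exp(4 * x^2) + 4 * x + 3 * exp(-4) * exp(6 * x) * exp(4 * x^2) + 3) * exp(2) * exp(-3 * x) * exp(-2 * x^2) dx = -exp(-2) - exp(-3) + exp(2) + exp(3)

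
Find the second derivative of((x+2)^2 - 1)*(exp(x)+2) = x^2*exp(x) + 8*x*exp(x) + 13*exp(x) + 4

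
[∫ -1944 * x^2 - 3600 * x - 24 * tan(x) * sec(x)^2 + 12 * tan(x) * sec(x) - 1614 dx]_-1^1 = -4524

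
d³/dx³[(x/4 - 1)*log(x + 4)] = (-x - 20)/(4*x^3 + 48*x^2 + 192*x + 256)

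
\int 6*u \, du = 3*u^2 + C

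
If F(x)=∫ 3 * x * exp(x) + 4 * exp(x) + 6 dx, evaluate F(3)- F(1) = -4*E + 12 + 10*exp(3)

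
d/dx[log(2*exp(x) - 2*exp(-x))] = (exp(2*x) + 1)/(exp(2*x) - 1)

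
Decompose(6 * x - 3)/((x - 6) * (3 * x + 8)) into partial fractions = 57/(26*(3*x + 8)) + 33/(26*(x - 6))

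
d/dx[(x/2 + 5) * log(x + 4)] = (x*log(x + 4) + x + 4*log(x + 4) + 10)/(2*x + 8)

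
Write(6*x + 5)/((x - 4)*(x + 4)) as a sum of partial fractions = 19/(8*(x + 4)) + 29/(8*(x - 4))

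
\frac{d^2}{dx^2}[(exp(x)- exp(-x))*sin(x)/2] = (exp(2*x) + 1)*exp(-x)*cos(x)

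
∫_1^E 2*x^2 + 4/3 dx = -2 + 4*E/3 + 2*exp(3)/3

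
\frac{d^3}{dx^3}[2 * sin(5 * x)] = -250*cos(5*x)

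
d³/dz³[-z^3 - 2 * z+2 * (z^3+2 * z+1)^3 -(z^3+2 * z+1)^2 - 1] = 1008*z^6 + 2520*z^4 + 600*z^3 + 1440*z^2 + 480*z + 114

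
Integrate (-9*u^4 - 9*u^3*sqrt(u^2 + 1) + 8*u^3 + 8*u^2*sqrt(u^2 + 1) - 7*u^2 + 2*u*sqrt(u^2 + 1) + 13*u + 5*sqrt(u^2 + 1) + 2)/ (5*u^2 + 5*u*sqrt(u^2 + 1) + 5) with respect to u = -3*u^3/5 + 4*u^2/5 + 2*u/5 + log(u + sqrt(u^2 + 1)) + C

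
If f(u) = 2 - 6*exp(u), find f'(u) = -6*exp(u)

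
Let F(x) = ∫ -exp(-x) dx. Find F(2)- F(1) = -exp(-1) + exp(-2)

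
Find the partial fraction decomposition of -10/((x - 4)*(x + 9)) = 10/(13*(x + 9)) - 10/(13*(x - 4))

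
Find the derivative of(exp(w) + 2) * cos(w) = sqrt(2)*exp(w)*cos(w + pi/4) - 2*sin(w)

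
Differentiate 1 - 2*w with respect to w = -2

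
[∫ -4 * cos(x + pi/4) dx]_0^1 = -4*sin(pi/4 + 1) + 2*sqrt(2)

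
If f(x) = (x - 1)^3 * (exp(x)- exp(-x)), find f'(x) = (x^3*exp(2*x) + x^3 - 6*x^2 - 3*x*exp(2*x) + 9*x + 2*exp(2*x) - 4)*exp(-x)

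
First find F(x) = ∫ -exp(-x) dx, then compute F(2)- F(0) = -1 + exp(-2)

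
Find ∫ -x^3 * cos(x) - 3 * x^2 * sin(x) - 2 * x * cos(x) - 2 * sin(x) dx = -x*(x^2 + 2)*sin(x) + C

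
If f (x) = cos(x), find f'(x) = -sin(x)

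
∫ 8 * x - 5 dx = 4*x^2 - 5*x + C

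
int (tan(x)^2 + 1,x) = tan(x) + C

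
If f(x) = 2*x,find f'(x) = 2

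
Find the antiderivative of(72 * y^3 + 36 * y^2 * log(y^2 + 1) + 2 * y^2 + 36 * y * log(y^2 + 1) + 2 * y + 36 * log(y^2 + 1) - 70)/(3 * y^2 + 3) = 2*y/3 + 3*(2*y + log(y^2 + 1) - 2)^2 + log(y^2 + 1)/3 + C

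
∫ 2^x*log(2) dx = 2^x + C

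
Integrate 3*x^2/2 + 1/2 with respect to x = x^3/2 + x/2 + C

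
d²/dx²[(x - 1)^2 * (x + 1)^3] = 20*x^3 + 12*x^2 - 12*x - 4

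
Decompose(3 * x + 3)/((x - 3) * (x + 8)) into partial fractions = 21/(11*(x + 8)) + 12/(11*(x - 3))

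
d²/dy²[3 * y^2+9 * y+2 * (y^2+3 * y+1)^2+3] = 24*y^2 + 72*y + 50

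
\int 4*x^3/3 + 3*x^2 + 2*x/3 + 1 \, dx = x^4/3 + x^3 + x^2/3 + x + C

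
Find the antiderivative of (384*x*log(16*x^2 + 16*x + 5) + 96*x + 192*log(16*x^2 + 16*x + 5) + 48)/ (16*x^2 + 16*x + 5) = 3*(2*log(4*(2*x + 1)^2 + 1) + 1)*log(4*(2*x + 1)^2 + 1) + C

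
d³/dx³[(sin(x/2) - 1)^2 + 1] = -sin(x)/2 + cos(x/2)/4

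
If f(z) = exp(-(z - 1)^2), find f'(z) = (2 - 2*z)*exp(-z^2 + 2*z - 1)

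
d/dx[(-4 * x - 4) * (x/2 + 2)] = -4*x - 10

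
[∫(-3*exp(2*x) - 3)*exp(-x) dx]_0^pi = -3*exp(pi) + 3*exp(-pi)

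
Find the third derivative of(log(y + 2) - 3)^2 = (4*log(y + 2) - 18)/(y^3 + 6*y^2 + 12*y + 8)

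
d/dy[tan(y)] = cos(y)^(-2)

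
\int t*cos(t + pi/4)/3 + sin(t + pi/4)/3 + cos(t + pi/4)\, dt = (t/3 + 1)*sin(t + pi/4) + C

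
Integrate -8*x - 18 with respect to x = -4*x^2 - 18*x + C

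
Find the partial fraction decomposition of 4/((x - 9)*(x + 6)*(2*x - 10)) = 2/(165*(x + 6)) - 1/(22*(x - 5)) + 1/(30*(x - 9))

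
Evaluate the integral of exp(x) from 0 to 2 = -1 + exp(2)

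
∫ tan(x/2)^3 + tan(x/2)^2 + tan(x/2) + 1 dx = (tan(x/2) + 1)^2 + C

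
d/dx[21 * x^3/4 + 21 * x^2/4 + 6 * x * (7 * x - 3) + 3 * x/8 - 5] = 63*x^2/4 + 189*x/2 - 141/8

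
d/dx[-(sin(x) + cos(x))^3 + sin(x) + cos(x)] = -sqrt(2)*(3*sin(3*x + pi/4) + cos(x + pi/4))/2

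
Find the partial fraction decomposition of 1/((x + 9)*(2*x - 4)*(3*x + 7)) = -9/(520*(3*x + 7)) + 1/(440*(x + 9)) + 1/(286*(x - 2))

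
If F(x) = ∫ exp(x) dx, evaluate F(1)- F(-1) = E - exp(-1)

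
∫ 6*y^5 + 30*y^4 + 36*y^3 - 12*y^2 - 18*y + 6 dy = y^6 + 6*y^5 + 9*y^4 - 4*y^3 - 9*y^2 + 6*y + C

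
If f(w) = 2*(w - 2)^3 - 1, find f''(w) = 12*w - 24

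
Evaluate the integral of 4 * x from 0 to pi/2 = pi^2/2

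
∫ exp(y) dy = exp(y) + C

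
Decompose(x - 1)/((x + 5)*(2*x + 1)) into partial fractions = -1/(3*(2*x + 1)) + 2/(3*(x + 5))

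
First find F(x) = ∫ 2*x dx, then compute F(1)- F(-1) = 0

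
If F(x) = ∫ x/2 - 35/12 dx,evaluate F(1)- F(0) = -8/3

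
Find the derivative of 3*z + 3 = 3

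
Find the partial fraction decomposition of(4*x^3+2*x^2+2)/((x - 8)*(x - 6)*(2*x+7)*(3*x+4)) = -53/(4004*(3*x + 4)) + 1160/(5681*(2*x + 7)) - 469/(418*(x - 6)) + 1089/(644*(x - 8))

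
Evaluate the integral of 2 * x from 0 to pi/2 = pi^2/4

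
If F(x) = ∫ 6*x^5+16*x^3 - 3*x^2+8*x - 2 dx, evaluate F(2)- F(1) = 126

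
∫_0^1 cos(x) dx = sin(1)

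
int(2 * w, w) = w^2 + C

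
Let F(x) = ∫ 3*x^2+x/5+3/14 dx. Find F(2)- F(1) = 263/35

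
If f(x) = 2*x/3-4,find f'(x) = 2/3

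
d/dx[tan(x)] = cos(x)^(-2)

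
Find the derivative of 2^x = 2^x*log(2)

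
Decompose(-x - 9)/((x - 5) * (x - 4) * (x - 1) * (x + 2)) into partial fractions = 1/(18*(x + 2)) - 5/(18*(x - 1)) + 13/(18*(x - 4)) - 1/(2*(x - 5))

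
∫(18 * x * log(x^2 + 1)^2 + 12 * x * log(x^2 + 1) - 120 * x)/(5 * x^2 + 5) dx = 3*(log(x^2 + 1)^2 + log(x^2 + 1) - 20)*log(x^2 + 1)/5 + C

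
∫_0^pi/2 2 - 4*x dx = pi*(4 - 2*pi)/4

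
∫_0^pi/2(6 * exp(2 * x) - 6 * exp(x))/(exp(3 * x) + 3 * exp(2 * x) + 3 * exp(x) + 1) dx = -6*exp(pi/2)/(1 + exp(pi/2)) + 3/2 + 6*exp(pi)/(1 + exp(pi/2))^2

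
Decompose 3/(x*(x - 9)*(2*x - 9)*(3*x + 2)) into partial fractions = -81/(1798*(3*x + 2)) - 8/(837*(2*x - 9)) + 1/(783*(x - 9)) + 1/(54*x)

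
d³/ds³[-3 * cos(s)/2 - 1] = -3*sin(s)/2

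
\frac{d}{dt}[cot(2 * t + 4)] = -2/sin(2*t + 4)^2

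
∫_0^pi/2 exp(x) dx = -1 + exp(pi/2)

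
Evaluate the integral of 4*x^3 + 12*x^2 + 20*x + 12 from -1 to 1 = 32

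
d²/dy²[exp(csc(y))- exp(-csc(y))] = (-exp(2/sin(y)) - exp(2/sin(y))/sin(y) + 2*exp(2/sin(y))/sin(y)^2 + exp(2/sin(y))/sin(y)^3 - 1 + 1/sin(y) + 2/sin(y)^2 - 1/sin(y)^3)*exp(-csc(y))/sin(y)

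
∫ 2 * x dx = x^2 + C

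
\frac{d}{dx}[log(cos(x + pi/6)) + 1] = -tan(x + pi/6)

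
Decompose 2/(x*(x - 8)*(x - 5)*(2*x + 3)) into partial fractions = -16/(741*(2*x + 3)) - 2/(195*(x - 5)) + 1/(228*(x - 8)) + 1/(60*x)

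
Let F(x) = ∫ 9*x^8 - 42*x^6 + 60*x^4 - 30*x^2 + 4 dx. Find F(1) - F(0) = 1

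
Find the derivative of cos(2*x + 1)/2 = -sin(2*x + 1)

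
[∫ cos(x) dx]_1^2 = -sin(1) + sin(2)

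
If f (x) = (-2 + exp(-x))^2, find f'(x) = (4*exp(x) - 2)*exp(-2*x)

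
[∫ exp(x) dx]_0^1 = -1 + E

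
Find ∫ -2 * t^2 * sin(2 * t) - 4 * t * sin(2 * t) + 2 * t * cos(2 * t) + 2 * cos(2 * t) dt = t*(t + 2)*cos(2*t) + C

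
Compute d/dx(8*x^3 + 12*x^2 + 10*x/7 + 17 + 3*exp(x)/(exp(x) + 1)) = (168*x^2*exp(2*x) + 336*x^2*exp(x) + 168*x^2 + 168*x*exp(2*x) + 336*x*exp(x) + 168*x + 10*exp(2*x) + 41*exp(x) + 10)/(7*exp(2*x) + 14*exp(x) + 7)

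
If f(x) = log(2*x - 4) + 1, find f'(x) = 1/(x - 2)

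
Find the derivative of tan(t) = cos(t)^(-2)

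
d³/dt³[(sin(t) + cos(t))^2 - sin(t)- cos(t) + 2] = -8*cos(2*t) + sqrt(2)*cos(t + pi/4)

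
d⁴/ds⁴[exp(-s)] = exp(-s)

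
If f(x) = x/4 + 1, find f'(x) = 1/4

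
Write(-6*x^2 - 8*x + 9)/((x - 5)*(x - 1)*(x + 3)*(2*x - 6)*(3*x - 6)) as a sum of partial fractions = -7/(1920*(x + 3)) + 5/(192*(x - 1)) - 31/(90*(x - 2)) + 23/(48*(x - 3)) - 181/(1152*(x - 5))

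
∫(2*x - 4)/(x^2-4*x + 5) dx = log(3*(x - 2)^2 + 3) + C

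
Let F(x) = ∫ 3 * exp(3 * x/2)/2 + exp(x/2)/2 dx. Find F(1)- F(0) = -2 + exp(1/2) + exp(3/2)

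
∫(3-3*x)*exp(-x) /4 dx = 3*x*exp(-x)/4 + C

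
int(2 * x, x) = x^2 + C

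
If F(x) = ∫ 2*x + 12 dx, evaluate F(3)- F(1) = 32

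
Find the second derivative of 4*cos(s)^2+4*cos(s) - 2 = -4*cos(s) - 8*cos(2*s)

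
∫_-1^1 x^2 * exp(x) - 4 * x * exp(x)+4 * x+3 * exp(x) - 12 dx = -24 - 16*exp(-1) + 4*E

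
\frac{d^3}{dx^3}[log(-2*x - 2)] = 2/(x^3 + 3*x^2 + 3*x + 1)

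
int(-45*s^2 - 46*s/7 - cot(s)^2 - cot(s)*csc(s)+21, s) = -15*s^3 - 23*s^2/7 + 22*s + cot(s) + csc(s) + C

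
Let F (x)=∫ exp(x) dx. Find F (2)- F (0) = -1 + exp(2)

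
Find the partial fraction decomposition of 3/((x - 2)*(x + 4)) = -1/(2*(x + 4)) + 1/(2*(x - 2))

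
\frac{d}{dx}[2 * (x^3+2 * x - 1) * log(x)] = (6*x^3*log(x) + 2*x^3 + 4*x*log(x) + 4*x - 2)/x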